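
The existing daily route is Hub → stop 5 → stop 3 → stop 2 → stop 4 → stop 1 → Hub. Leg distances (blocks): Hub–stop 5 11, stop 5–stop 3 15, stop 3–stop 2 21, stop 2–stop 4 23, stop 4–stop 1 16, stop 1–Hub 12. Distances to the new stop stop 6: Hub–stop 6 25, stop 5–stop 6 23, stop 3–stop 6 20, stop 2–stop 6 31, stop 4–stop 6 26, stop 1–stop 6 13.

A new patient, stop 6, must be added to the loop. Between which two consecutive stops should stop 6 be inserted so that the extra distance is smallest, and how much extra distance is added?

Minimum extra distance: 23 blocks, inserting stop 6 between stop 4 and stop 1.

Insertion cost between consecutive stops i–j is d(i,stop 6) + d(stop 6,j) − d(i,j):
  between Hub and stop 5: 25 + 23 − 11 = 37
  between stop 5 and stop 3: 23 + 20 − 15 = 28
  between stop 3 and stop 2: 20 + 31 − 21 = 30
  between stop 2 and stop 4: 31 + 26 − 23 = 34
  between stop 4 and stop 1: 26 + 13 − 16 = 23
  between stop 1 and Hub: 13 + 25 − 12 = 26
Cheapest insertion is between stop 4 and stop 1, adding 23.
New total = 98 + 23 = 121.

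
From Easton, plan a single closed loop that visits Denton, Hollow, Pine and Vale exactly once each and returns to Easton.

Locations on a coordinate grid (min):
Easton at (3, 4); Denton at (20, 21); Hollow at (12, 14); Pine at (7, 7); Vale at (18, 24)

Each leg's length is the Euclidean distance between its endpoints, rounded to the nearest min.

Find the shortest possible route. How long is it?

Easton→Denton→Hollow→Pine→Vale→Easton: 24+11+9+20+25 = 89
Easton→Denton→Hollow→Vale→Pine→Easton: 24+11+12+20+5 = 72
Easton→Denton→Pine→Hollow→Vale→Easton: 24+19+9+12+25 = 89
Easton→Denton→Pine→Vale→Hollow→Easton: 24+19+20+12+13 = 88
Easton→Denton→Vale→Hollow→Pine→Easton: 24+4+12+9+5 = 54
Easton→Denton→Vale→Pine→Hollow→Easton: 24+4+20+9+13 = 70
Easton→Hollow→Denton→Pine→Vale→Easton: 13+11+19+20+25 = 88
Easton→Hollow→Denton→Vale→Pine→Easton: 13+11+4+20+5 = 53
Easton→Hollow→Pine→Denton→Vale→Easton: 13+9+19+4+25 = 70
Easton→Hollow→Vale→Denton→Pine→Easton: 13+12+4+19+5 = 53
Easton→Pine→Denton→Hollow→Vale→Easton: 5+19+11+12+25 = 72
Easton→Pine→Hollow→Denton→Vale→Easton: 5+9+11+4+25 = 54
The minimum is 53.
One optimal route: Easton → Hollow → Denton → Vale → Pine → Easton (or its reverse).

Shortest round trip = 53 min.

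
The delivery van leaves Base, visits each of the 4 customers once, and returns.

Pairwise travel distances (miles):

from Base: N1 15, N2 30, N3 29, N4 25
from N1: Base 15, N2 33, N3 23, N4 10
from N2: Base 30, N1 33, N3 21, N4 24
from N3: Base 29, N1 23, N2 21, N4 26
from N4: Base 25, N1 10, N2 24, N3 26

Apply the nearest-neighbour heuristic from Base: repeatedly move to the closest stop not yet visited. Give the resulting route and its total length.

Nearest-neighbour total = 99 miles; route Base → N1 → N4 → N2 → N3 → Base.

At Base the remaining stops are N1 15, N4 25, N3 29, N2 30; go to N1.
At N1 the remaining stops are N4 10, N3 23, N2 33; go to N4.
At N4 the remaining stops are N2 24, N3 26; go to N2.
At N2 the remaining stops are N3 21; go to N3.
Return N3→Base: 29.
Total = 15 + 10 + 24 + 21 + 29 = 99.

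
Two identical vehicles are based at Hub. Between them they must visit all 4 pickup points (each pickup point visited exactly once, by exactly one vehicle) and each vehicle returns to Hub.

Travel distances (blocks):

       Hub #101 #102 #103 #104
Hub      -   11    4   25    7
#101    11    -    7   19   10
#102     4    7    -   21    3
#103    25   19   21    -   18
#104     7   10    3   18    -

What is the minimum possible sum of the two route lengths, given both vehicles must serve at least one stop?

Minimum combined distance: 63 blocks.

Check every non-empty split of the stops between the two vehicles; for each half take its own optimal tour:
  {#101} + {#102, #103, #104}: 22 + 50 = 72
  {#102} + {#101, #103, #104}: 8 + 55 = 63
  {#101, #102} + {#103, #104}: 22 + 50 = 72
  {#103} + {#101, #102, #104}: 50 + 28 = 78
  {#101, #103} + {#102, #104}: 55 + 14 = 69
  {#102, #103} + {#101, #104}: 50 + 28 = 78
  … (7 splits in total)
Best: vehicle 1 Hub → #102 → Hub = 8; vehicle 2 Hub → #101 → #103 → #104 → Hub = 55; combined 63.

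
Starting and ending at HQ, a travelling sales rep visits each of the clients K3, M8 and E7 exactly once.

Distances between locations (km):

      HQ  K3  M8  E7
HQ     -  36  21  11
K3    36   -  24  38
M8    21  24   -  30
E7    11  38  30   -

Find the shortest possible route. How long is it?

94 km — the shortest possible round trip.

With 3 stops there are 3!/2 = 3 distinct round trips (a route and its reverse cost the same).
HQ-K3-M8-E7-HQ: 36+24+30+11 = 101
HQ-K3-E7-M8-HQ: 36+38+30+21 = 125
HQ-M8-K3-E7-HQ: 21+24+38+11 = 94
The minimum is 94.
One optimal route: HQ → M8 → K3 → E7 → HQ (or its reverse).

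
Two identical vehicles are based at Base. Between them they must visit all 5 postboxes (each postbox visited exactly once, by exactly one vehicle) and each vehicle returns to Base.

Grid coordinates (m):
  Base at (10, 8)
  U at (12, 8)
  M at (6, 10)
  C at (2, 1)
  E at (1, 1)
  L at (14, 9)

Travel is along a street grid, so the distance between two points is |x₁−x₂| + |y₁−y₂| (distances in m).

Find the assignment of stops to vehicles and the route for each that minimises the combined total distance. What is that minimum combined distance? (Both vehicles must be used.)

There are 2^4 − 1 = 15 ways to divide the 5 stops into two non-empty groups. For each, the best each vehicle can do is its own shortest tour through its group:
  {U} + {M, C, E, L}: 4 + 44 = 48
  {M} + {U, C, E, L}: 12 + 42 = 54
  {U, M} + {C, E, L}: 16 + 42 = 58
  {C} + {U, M, E, L}: 30 + 44 = 74
  {U, C} + {M, E, L}: 34 + 44 = 78
  {M, C} + {U, E, L}: 34 + 42 = 76
  … (15 splits in total)
  {M, C, E} + {U, L}: 36 + 10 = 46  ← best
Best: vehicle 1 Base → M → C → E → Base = 36; vehicle 2 Base → U → L → Base = 10; combined 46.

Minimum combined distance: 46 m.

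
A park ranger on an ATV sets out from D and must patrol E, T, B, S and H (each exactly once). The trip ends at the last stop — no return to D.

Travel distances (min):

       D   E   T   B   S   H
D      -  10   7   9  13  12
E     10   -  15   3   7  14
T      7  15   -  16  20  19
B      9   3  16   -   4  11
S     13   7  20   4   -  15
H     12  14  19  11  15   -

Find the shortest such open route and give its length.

There are 5! = 120 possible orderings.
D→E→T→B→S→H: 10+15+16+4+15 = 60
D→E→T→B→H→S: 10+15+16+11+15 = 67
D→E→T→S→B→H: 10+15+20+4+11 = 60
D→E→T→S→H→B: 10+15+20+15+11 = 71
D→E→T→H→B→S: 10+15+19+11+4 = 59
D→E→T→H→S→B: 10+15+19+15+4 = 63
D→E→B→T→S→H: 10+3+16+20+15 = 64
D→E→B→T→H→S: 10+3+16+19+15 = 63
D→E→B→S→T→H: 10+3+4+20+19 = 56
D→E→B→S→H→T: 10+3+4+15+19 = 51
D→E→B→H→T→S: 10+3+11+19+20 = 63
D→E→B→H→S→T: 10+3+11+15+20 = 59
D→E→S→T→B→H: 10+7+20+16+11 = 64
D→E→S→T→H→B: 10+7+20+19+11 = 67
… (106 more)
D→T→E→B→S→H: 7+15+3+4+15 = 44  ← best
The minimum is 44.
One shortest path: D → T → E → B → S → H.

Shortest open route: 44 min.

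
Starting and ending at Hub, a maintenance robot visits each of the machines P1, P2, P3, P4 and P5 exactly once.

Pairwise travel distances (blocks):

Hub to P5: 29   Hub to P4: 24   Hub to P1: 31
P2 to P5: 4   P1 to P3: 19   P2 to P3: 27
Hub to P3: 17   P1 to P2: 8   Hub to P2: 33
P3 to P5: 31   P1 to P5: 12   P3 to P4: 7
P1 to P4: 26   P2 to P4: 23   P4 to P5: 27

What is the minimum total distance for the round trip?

With 5 stops there are 5!/2 = 60 distinct round trips (a route and its reverse cost the same).
Hub - P1 - P2 - P3 - P4 - P5 - Hub: 31+8+27+7+27+29 = 129
Hub - P1 - P2 - P3 - P5 - P4 - Hub: 31+8+27+31+27+24 = 148
Hub - P1 - P2 - P4 - P3 - P5 - Hub: 31+8+23+7+31+29 = 129
Hub - P1 - P2 - P4 - P5 - P3 - Hub: 31+8+23+27+31+17 = 137
Hub - P1 - P2 - P5 - P3 - P4 - Hub: 31+8+4+31+7+24 = 105
Hub - P1 - P2 - P5 - P4 - P3 - Hub: 31+8+4+27+7+17 = 94
Hub - P1 - P3 - P2 - P4 - P5 - Hub: 31+19+27+23+27+29 = 156
Hub - P1 - P3 - P2 - P5 - P4 - Hub: 31+19+27+4+27+24 = 132
Hub - P1 - P3 - P4 - P2 - P5 - Hub: 31+19+7+23+4+29 = 113
Hub - P1 - P3 - P4 - P5 - P2 - Hub: 31+19+7+27+4+33 = 121
Hub - P1 - P3 - P5 - P2 - P4 - Hub: 31+19+31+4+23+24 = 132
Hub - P1 - P3 - P5 - P4 - P2 - Hub: 31+19+31+27+23+33 = 164
Hub - P1 - P4 - P2 - P3 - P5 - Hub: 31+26+23+27+31+29 = 167
Hub - P1 - P4 - P2 - P5 - P3 - Hub: 31+26+23+4+31+17 = 132
… (46 more)
Hub - P3 - P4 - P1 - P2 - P5 - Hub: 17+7+26+8+4+29 = 91  ← best
The minimum is 91.
One optimal route: Hub → P3 → P4 → P1 → P2 → P5 → Hub (or its reverse).

Minimum total distance: 91 blocks.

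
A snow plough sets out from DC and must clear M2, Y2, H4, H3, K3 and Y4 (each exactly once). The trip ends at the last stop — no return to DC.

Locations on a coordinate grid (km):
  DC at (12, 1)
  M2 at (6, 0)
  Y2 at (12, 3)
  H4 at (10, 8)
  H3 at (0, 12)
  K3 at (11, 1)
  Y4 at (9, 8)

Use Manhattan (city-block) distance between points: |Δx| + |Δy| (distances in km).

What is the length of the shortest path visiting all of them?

37 km — the minimum one-way total.

There are 6! = 720 possible orderings.
DC→M2→Y2→H4→H3→K3→Y4: 7+9+7+14+22+9 = 68
DC→M2→Y2→H4→H3→Y4→K3: 7+9+7+14+13+9 = 59
DC→M2→Y2→H4→K3→H3→Y4: 7+9+7+8+22+13 = 66
DC→M2→Y2→H4→K3→Y4→H3: 7+9+7+8+9+13 = 53
DC→M2→Y2→H4→Y4→H3→K3: 7+9+7+1+13+22 = 59
DC→M2→Y2→H4→Y4→K3→H3: 7+9+7+1+9+22 = 55
DC→M2→Y2→H3→H4→K3→Y4: 7+9+21+14+8+9 = 68
DC→M2→Y2→H3→H4→Y4→K3: 7+9+21+14+1+9 = 61
… (712 more)
DC→M2→K3→Y2→H4→Y4→H3: 7+6+3+7+1+13 = 37  ← best
The minimum is 37.
One shortest path: DC → M2 → K3 → Y2 → H4 → Y4 → H3.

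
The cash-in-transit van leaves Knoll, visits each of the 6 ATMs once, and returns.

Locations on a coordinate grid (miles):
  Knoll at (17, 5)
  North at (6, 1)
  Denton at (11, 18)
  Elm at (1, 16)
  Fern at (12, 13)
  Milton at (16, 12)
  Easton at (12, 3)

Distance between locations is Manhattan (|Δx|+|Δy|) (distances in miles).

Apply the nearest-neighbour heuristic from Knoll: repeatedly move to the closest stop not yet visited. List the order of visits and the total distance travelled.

At Knoll the remaining stops are Easton 7, Milton 8, Fern 13, North 15, Denton 19, Elm 27; go to Easton.
At Easton the remaining stops are North 8, Fern 10, Milton 13, Denton 16, Elm 24; go to North.
At North the remaining stops are Fern 18, Elm 20, Milton 21, Denton 22; go to Fern.
At Fern the remaining stops are Milton 5, Denton 6, Elm 14; go to Milton.
At Milton the remaining stops are Denton 11, Elm 19; go to Denton.
At Denton the remaining stops are Elm 12; go to Elm.
Return Elm→Knoll: 27.
Total = 7 + 8 + 18 + 5 + 11 + 12 + 27 = 88.

Nearest-neighbour total = 88 miles; route Knoll → Easton → North → Fern → Milton → Denton → Elm → Knoll.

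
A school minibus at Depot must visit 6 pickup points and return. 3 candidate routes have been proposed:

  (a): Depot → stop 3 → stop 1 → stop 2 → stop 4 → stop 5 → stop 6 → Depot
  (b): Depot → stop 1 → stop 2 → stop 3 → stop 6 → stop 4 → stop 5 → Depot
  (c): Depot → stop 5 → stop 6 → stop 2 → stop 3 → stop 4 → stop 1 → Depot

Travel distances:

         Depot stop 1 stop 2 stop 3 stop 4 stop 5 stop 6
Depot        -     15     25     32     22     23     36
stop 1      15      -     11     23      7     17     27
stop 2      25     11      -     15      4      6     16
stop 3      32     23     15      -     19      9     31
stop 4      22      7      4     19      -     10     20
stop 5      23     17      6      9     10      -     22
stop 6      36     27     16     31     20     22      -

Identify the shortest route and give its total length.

117 — (c) is the shortest.

(a): 32 + 23 + 11 + 4 + 10 + 22 + 36 = 138
(b): 15 + 11 + 15 + 31 + 20 + 10 + 23 = 125
(c): 23 + 22 + 16 + 15 + 19 + 7 + 15 = 117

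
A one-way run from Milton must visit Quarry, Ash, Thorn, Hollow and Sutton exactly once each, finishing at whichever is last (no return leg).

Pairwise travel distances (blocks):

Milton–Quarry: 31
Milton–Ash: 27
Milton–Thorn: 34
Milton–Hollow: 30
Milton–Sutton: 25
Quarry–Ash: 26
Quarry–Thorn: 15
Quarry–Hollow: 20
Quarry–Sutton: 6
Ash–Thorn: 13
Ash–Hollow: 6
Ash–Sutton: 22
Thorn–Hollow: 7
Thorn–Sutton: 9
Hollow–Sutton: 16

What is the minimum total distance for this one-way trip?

Shortest open route: 55 blocks.

There are 5! = 120 possible orderings.
Milton → Quarry → Ash → Thorn → Hollow → Sutton: 31+26+13+7+16 = 93
Milton → Quarry → Ash → Thorn → Sutton → Hollow: 31+26+13+9+16 = 95
Milton → Quarry → Ash → Hollow → Thorn → Sutton: 31+26+6+7+9 = 79
Milton → Quarry → Ash → Hollow → Sutton → Thorn: 31+26+6+16+9 = 88
Milton → Quarry → Ash → Sutton → Thorn → Hollow: 31+26+22+9+7 = 95
Milton → Quarry → Ash → Sutton → Hollow → Thorn: 31+26+22+16+7 = 102
Milton → Quarry → Thorn → Ash → Hollow → Sutton: 31+15+13+6+16 = 81
Milton → Quarry → Thorn → Ash → Sutton → Hollow: 31+15+13+22+16 = 97
Milton → Quarry → Thorn → Hollow → Ash → Sutton: 31+15+7+6+22 = 81
Milton → Quarry → Thorn → Hollow → Sutton → Ash: 31+15+7+16+22 = 91
Milton → Quarry → Thorn → Sutton → Ash → Hollow: 31+15+9+22+6 = 83
Milton → Quarry → Thorn → Sutton → Hollow → Ash: 31+15+9+16+6 = 77
Milton → Quarry → Hollow → Ash → Thorn → Sutton: 31+20+6+13+9 = 79
Milton → Quarry → Hollow → Ash → Sutton → Thorn: 31+20+6+22+9 = 88
… (106 more)
Milton → Ash → Hollow → Thorn → Sutton → Quarry: 27+6+7+9+6 = 55  ← best
The minimum is 55.
One shortest path: Milton → Ash → Hollow → Thorn → Sutton → Quarry.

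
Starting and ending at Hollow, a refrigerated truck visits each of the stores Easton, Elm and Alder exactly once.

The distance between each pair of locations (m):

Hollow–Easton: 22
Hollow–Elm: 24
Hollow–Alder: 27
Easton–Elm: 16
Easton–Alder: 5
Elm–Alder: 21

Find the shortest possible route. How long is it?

Shortest round trip = 72 m.

Hollow - Easton - Elm - Alder - Hollow: 22+16+21+27 = 86
Hollow - Easton - Alder - Elm - Hollow: 22+5+21+24 = 72
Hollow - Elm - Easton - Alder - Hollow: 24+16+5+27 = 72
The minimum is 72.
One optimal route: Hollow → Easton → Alder → Elm → Hollow (or its reverse).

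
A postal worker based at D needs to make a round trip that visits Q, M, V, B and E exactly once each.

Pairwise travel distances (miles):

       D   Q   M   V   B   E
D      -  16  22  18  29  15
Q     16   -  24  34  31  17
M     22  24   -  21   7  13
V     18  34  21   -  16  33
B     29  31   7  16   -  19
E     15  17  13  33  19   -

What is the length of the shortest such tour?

87 miles — the shortest possible round trip.

With 5 stops there are 5!/2 = 60 distinct round trips (a route and its reverse cost the same).
D → Q → M → V → B → E → D: 16+24+21+16+19+15 = 111
D → Q → M → V → E → B → D: 16+24+21+33+19+29 = 142
D → Q → M → B → V → E → D: 16+24+7+16+33+15 = 111
D → Q → M → B → E → V → D: 16+24+7+19+33+18 = 117
D → Q → M → E → V → B → D: 16+24+13+33+16+29 = 131
D → Q → M → E → B → V → D: 16+24+13+19+16+18 = 106
D → Q → V → M → B → E → D: 16+34+21+7+19+15 = 112
D → Q → V → M → E → B → D: 16+34+21+13+19+29 = 132
D → Q → V → B → M → E → D: 16+34+16+7+13+15 = 101
D → Q → V → B → E → M → D: 16+34+16+19+13+22 = 120
D → Q → V → E → M → B → D: 16+34+33+13+7+29 = 132
D → Q → V → E → B → M → D: 16+34+33+19+7+22 = 131
D → Q → B → M → V → E → D: 16+31+7+21+33+15 = 123
D → Q → B → M → E → V → D: 16+31+7+13+33+18 = 118
… (46 more)
D → Q → E → M → B → V → D: 16+17+13+7+16+18 = 87  ← best
The minimum is 87.
One optimal route: D → Q → E → M → B → V → D (or its reverse).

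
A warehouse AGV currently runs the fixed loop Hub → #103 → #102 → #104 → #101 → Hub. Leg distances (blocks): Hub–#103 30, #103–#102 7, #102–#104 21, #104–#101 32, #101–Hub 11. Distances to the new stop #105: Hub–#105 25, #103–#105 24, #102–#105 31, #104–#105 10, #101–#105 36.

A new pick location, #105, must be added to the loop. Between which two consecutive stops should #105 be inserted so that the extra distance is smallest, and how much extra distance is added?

Minimum extra distance: 14 blocks, inserting #105 between #104 and #101.

Insertion cost between consecutive stops i–j is d(i,#105) + d(#105,j) − d(i,j):
  between Hub and #103: 25 + 24 − 30 = 19
  between #103 and #102: 24 + 31 − 7 = 48
  between #102 and #104: 31 + 10 − 21 = 20
  between #104 and #101: 10 + 36 − 32 = 14
  between #101 and Hub: 36 + 25 − 11 = 50
Cheapest insertion is between #104 and #101, adding 14.
New total = 101 + 14 = 115.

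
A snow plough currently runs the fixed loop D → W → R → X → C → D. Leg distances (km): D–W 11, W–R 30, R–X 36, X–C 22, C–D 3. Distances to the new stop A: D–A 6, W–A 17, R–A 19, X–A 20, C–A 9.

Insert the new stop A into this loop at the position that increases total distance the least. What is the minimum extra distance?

Insertion cost between consecutive stops i–j is d(i,A) + d(A,j) − d(i,j):
  between D and W: 6 + 17 − 11 = 12
  between W and R: 17 + 19 − 30 = 6
  between R and X: 19 + 20 − 36 = 3
  between X and C: 20 + 9 − 22 = 7
  between C and D: 9 + 6 − 3 = 12
Cheapest insertion is between R and X, adding 3.
New total = 102 + 3 = 105.

+3 km — insert A between R and X.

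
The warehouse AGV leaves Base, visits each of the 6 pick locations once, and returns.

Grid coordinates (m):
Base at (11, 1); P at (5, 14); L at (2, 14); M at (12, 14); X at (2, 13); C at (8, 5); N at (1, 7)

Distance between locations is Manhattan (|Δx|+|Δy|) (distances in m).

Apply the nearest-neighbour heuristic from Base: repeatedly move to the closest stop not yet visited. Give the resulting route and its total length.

Total distance 48 m via the nearest-neighbour route Base → C → N → X → L → P → M → Base.

Base → [C:7 / M:14 / N:16 / P:19 / X:21 / L:22] → C (7)
C → [N:9 / P:12 / M:13 / X:14 / L:15] → N (9)
N → [X:7 / L:8 / P:11 / M:18] → X (7)
X → [L:1 / P:4 / M:11] → L (1)
L → [P:3 / M:10] → P (3)
P → [M:7] → M (7)
Return M→Base: 14.
Total = 7 + 9 + 7 + 1 + 3 + 7 + 14 = 48.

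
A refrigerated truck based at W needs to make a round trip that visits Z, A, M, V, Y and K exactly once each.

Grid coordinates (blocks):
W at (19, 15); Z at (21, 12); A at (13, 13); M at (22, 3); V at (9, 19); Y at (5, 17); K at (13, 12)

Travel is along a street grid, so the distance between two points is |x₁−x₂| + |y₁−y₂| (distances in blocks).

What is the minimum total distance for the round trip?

W→Z→A→M→V→Y→K→W: 5+9+19+29+6+13+9 = 90
W→Z→A→M→V→K→Y→W: 5+9+19+29+11+13+16 = 102
W→Z→A→M→Y→V→K→W: 5+9+19+31+6+11+9 = 90
W→Z→A→M→Y→K→V→W: 5+9+19+31+13+11+14 = 102
W→Z→A→M→K→V→Y→W: 5+9+19+18+11+6+16 = 84
W→Z→A→M→K→Y→V→W: 5+9+19+18+13+6+14 = 84
W→Z→A→V→M→Y→K→W: 5+9+10+29+31+13+9 = 106
W→Z→A→V→M→K→Y→W: 5+9+10+29+18+13+16 = 100
… (352 more)
W→Z→M→K→A→V→Y→W: 5+10+18+1+10+6+16 = 66  ← best
The minimum is 66.
One optimal route: W → Z → M → K → A → V → Y → W (or its reverse).

Minimum total distance: 66 blocks.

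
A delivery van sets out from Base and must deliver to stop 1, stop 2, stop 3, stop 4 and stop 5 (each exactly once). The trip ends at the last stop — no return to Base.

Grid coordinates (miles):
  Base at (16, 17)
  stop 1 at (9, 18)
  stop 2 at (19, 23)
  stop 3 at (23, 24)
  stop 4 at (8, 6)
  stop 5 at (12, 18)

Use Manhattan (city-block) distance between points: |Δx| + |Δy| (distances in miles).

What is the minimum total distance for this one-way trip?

There are 5! = 120 possible orderings.
Base→stop 1→stop 2→stop 3→stop 4→stop 5: 8+15+5+33+16 = 77
Base→stop 1→stop 2→stop 3→stop 5→stop 4: 8+15+5+17+16 = 61
Base→stop 1→stop 2→stop 4→stop 3→stop 5: 8+15+28+33+17 = 101
Base→stop 1→stop 2→stop 4→stop 5→stop 3: 8+15+28+16+17 = 84
Base→stop 1→stop 2→stop 5→stop 3→stop 4: 8+15+12+17+33 = 85
Base→stop 1→stop 2→stop 5→stop 4→stop 3: 8+15+12+16+33 = 84
Base→stop 1→stop 3→stop 2→stop 4→stop 5: 8+20+5+28+16 = 77
Base→stop 1→stop 3→stop 2→stop 5→stop 4: 8+20+5+12+16 = 61
Base→stop 1→stop 3→stop 4→stop 2→stop 5: 8+20+33+28+12 = 101
Base→stop 1→stop 3→stop 4→stop 5→stop 2: 8+20+33+16+12 = 89
Base→stop 1→stop 3→stop 5→stop 2→stop 4: 8+20+17+12+28 = 85
Base→stop 1→stop 3→stop 5→stop 4→stop 2: 8+20+17+16+28 = 89
Base→stop 1→stop 4→stop 2→stop 3→stop 5: 8+13+28+5+17 = 71
Base→stop 1→stop 4→stop 2→stop 5→stop 3: 8+13+28+12+17 = 78
… (106 more)
Base→stop 2→stop 3→stop 5→stop 1→stop 4: 9+5+17+3+13 = 47  ← best
The minimum is 47.
One shortest path: Base → stop 2 → stop 3 → stop 5 → stop 1 → stop 4.

47 miles — the minimum one-way total.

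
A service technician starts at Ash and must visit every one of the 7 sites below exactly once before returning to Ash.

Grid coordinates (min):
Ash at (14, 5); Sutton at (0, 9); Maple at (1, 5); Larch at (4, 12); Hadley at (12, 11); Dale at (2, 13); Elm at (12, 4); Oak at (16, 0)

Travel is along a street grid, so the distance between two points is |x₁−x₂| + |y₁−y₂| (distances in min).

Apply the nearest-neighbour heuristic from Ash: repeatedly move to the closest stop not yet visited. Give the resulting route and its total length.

Ash → [Elm:3 / Oak:7 / Hadley:8 / Maple:13 / Larch:17 / Sutton:18 / Dale:20] → Elm (3)
Elm → [Hadley:7 / Oak:8 / Maple:12 / Larch:16 / Sutton:17 / Dale:19] → Hadley (7)
Hadley → [Larch:9 / Dale:12 / Sutton:14 / Oak:15 / Maple:17] → Larch (9)
Larch → [Dale:3 / Sutton:7 / Maple:10 / Oak:24] → Dale (3)
Dale → [Sutton:6 / Maple:9 / Oak:27] → Sutton (6)
Sutton → [Maple:5 / Oak:25] → Maple (5)
Maple → [Oak:20] → Oak (20)
Return Oak→Ash: 7.
Total = 3 + 7 + 9 + 3 + 6 + 5 + 20 + 7 = 60.

Nearest-neighbour total = 60 min; route Ash → Elm → Hadley → Larch → Dale → Sutton → Maple → Oak → Ash.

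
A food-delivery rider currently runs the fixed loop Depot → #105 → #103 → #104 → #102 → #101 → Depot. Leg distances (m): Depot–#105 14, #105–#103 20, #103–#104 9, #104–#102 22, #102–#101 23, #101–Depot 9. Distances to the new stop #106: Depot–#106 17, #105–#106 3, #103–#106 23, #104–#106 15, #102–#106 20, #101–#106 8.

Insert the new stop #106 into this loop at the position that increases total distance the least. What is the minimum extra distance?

Minimum extra distance: 5 m, inserting #106 between #102 and #101.

Insertion cost between consecutive stops i–j is d(i,#106) + d(#106,j) − d(i,j):
  between Depot and #105: 17 + 3 − 14 = 6
  between #105 and #103: 3 + 23 − 20 = 6
  between #103 and #104: 23 + 15 − 9 = 29
  between #104 and #102: 15 + 20 − 22 = 13
  between #102 and #101: 20 + 8 − 23 = 5
  between #101 and Depot: 8 + 17 − 9 = 16
Cheapest insertion is between #102 and #101, adding 5.
New total = 97 + 5 = 102.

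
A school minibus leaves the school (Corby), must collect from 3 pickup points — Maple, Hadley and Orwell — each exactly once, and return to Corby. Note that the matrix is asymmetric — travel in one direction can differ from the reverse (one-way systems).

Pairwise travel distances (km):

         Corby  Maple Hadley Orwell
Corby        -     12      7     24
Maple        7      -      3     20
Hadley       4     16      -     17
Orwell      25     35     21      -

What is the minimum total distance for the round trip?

57 km — the shortest possible round trip.

Corby → Maple → Hadley → Orwell → Corby: 12+3+17+25 = 57
Corby → Maple → Orwell → Hadley → Corby: 12+20+21+4 = 57
Corby → Hadley → Maple → Orwell → Corby: 7+16+20+25 = 68
Corby → Hadley → Orwell → Maple → Corby: 7+17+35+7 = 66
Corby → Orwell → Maple → Hadley → Corby: 24+35+3+4 = 66
Corby → Orwell → Hadley → Maple → Corby: 24+21+16+7 = 68
The minimum is 57.
One optimal route: Corby → Maple → Hadley → Orwell → Corby.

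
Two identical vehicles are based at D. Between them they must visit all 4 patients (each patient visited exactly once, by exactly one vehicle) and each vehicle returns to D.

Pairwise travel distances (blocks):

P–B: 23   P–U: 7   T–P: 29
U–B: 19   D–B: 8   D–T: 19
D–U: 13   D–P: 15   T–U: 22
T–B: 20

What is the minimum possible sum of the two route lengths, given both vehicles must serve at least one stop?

Check every non-empty split of the stops between the two vehicles; for each half take its own optimal tour:
  {T} + {P, U, B}: 38 + 49 = 87
  {P} + {T, U, B}: 30 + 63 = 93
  {T, P} + {U, B}: 63 + 40 = 103
  {U} + {T, P, B}: 26 + 72 = 98
  {T, U} + {P, B}: 54 + 46 = 100
  {P, U} + {T, B}: 35 + 47 = 82
  … (7 splits in total)
  {T, P, U} + {B}: 63 + 16 = 79  ← best
Best: vehicle 1 D → T → U → P → D = 63; vehicle 2 D → B → D = 16; combined 79.

79 blocks — the smallest possible combined total.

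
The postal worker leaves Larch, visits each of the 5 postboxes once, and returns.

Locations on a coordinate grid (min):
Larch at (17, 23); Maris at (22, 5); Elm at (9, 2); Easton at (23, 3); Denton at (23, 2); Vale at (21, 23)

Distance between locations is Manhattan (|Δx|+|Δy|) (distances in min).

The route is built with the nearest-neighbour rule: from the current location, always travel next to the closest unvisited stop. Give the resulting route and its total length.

At Larch the remaining stops are Vale 4, Maris 23, Easton 26, Denton 27, Elm 29; go to Vale.
At Vale the remaining stops are Maris 19, Easton 22, Denton 23, Elm 33; go to Maris.
At Maris the remaining stops are Easton 3, Denton 4, Elm 16; go to Easton.
At Easton the remaining stops are Denton 1, Elm 15; go to Denton.
At Denton the remaining stops are Elm 14; go to Elm.
Return Elm→Larch: 29.
Total = 4 + 19 + 3 + 1 + 14 + 29 = 70.

Total distance 70 min via the nearest-neighbour route Larch → Vale → Maris → Easton → Denton → Elm → Larch.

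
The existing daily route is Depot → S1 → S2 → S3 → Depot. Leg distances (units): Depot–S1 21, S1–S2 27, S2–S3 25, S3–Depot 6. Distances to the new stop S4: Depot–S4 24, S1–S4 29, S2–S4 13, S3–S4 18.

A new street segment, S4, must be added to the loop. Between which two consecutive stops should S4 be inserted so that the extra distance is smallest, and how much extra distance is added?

Insertion cost between consecutive stops i–j is d(i,S4) + d(S4,j) − d(i,j):
  between Depot and S1: 24 + 29 − 21 = 32
  between S1 and S2: 29 + 13 − 27 = 15
  between S2 and S3: 13 + 18 − 25 = 6
  between S3 and Depot: 18 + 24 − 6 = 36
Cheapest insertion is between S2 and S3, adding 6.
New total = 79 + 6 = 85.

Minimum extra distance: 6, inserting S4 between S2 and S3.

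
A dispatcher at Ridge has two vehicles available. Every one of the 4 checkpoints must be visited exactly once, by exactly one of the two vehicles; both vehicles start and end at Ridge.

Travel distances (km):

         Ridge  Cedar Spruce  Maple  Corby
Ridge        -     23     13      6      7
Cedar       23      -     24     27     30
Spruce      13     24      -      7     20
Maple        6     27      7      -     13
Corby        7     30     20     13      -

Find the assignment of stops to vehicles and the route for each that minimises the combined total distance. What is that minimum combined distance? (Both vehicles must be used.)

Try each way of splitting the stops between the two vehicles (each non-empty) and, for each split, find the best tour for each vehicle:
  {Cedar} + {Spruce, Maple, Corby}: 46 + 40 = 86
  {Spruce} + {Cedar, Maple, Corby}: 26 + 70 = 96
  {Cedar, Spruce} + {Maple, Corby}: 60 + 26 = 86
  {Maple} + {Cedar, Spruce, Corby}: 12 + 74 = 86
  {Cedar, Maple} + {Spruce, Corby}: 56 + 40 = 96
  {Spruce, Maple} + {Cedar, Corby}: 26 + 60 = 86
  … (7 splits in total)
  {Cedar, Spruce, Maple} + {Corby}: 60 + 14 = 74  ← best
Best: vehicle 1 Ridge → Cedar → Spruce → Maple → Ridge = 60; vehicle 2 Ridge → Corby → Ridge = 14; combined 74.

74 km — the smallest possible combined total.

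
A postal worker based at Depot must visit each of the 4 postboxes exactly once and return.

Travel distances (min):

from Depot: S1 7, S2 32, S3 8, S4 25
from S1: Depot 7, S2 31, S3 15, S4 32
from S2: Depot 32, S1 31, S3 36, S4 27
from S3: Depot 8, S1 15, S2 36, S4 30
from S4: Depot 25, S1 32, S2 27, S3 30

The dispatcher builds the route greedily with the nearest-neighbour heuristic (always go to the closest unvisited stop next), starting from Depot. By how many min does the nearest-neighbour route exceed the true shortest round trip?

Depot: S1=7, S3=8, S4=25, S2=32 ⇒ S1
S1: S3=15, S2=31, S4=32 ⇒ S3
S3: S4=30, S2=36 ⇒ S4
S4: S2=27 ⇒ S2
NN route Depot → S1 → S3 → S4 → S2 → Depot costs 111.
Optimal: Depot → S1 → S2 → S4 → S3 → Depot costs 103 (by enumerating all 12 distinct tours).
Excess = 111 − 103 = 8.

The nearest-neighbour route is 8 min longer than optimal.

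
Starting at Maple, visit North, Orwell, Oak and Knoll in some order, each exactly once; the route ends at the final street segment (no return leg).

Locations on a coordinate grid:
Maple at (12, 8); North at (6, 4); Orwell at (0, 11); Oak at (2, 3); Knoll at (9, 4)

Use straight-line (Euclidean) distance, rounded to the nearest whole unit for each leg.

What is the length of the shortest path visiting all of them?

There are 4! = 24 possible orderings.
Maple - North - Orwell - Oak - Knoll: 7+9+8+7 = 31
Maple - North - Orwell - Knoll - Oak: 7+9+11+7 = 34
Maple - North - Oak - Orwell - Knoll: 7+4+8+11 = 30
Maple - North - Oak - Knoll - Orwell: 7+4+7+11 = 29
Maple - North - Knoll - Orwell - Oak: 7+3+11+8 = 29
Maple - North - Knoll - Oak - Orwell: 7+3+7+8 = 25
Maple - Orwell - North - Oak - Knoll: 12+9+4+7 = 32
Maple - Orwell - North - Knoll - Oak: 12+9+3+7 = 31
Maple - Orwell - Oak - North - Knoll: 12+8+4+3 = 27
Maple - Orwell - Oak - Knoll - North: 12+8+7+3 = 30
Maple - Orwell - Knoll - North - Oak: 12+11+3+4 = 30
Maple - Orwell - Knoll - Oak - North: 12+11+7+4 = 34
Maple - Oak - North - Orwell - Knoll: 11+4+9+11 = 35
Maple - Oak - North - Knoll - Orwell: 11+4+3+11 = 29
… (10 more)
Maple - Knoll - North - Oak - Orwell: 5+3+4+8 = 20  ← best
The minimum is 20.
One shortest path: Maple → Knoll → North → Oak → Orwell.

Shortest open route: 20.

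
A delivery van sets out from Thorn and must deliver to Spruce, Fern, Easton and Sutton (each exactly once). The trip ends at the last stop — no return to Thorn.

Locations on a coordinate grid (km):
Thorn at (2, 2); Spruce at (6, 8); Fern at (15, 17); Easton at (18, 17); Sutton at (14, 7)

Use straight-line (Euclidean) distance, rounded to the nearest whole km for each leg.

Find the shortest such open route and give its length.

Shortest open route: 28 km.

There are 4! = 24 possible orderings.
Thorn - Spruce - Fern - Easton - Sutton: 7+13+3+11 = 34
Thorn - Spruce - Fern - Sutton - Easton: 7+13+10+11 = 41
Thorn - Spruce - Easton - Fern - Sutton: 7+15+3+10 = 35
Thorn - Spruce - Easton - Sutton - Fern: 7+15+11+10 = 43
Thorn - Spruce - Sutton - Fern - Easton: 7+8+10+3 = 28
Thorn - Spruce - Sutton - Easton - Fern: 7+8+11+3 = 29
Thorn - Fern - Spruce - Easton - Sutton: 20+13+15+11 = 59
Thorn - Fern - Spruce - Sutton - Easton: 20+13+8+11 = 52
Thorn - Fern - Easton - Spruce - Sutton: 20+3+15+8 = 46
Thorn - Fern - Easton - Sutton - Spruce: 20+3+11+8 = 42
Thorn - Fern - Sutton - Spruce - Easton: 20+10+8+15 = 53
Thorn - Fern - Sutton - Easton - Spruce: 20+10+11+15 = 56
Thorn - Easton - Spruce - Fern - Sutton: 22+15+13+10 = 60
Thorn - Easton - Spruce - Sutton - Fern: 22+15+8+10 = 55
… (10 more)
The minimum is 28.
One shortest path: Thorn → Spruce → Sutton → Fern → Easton.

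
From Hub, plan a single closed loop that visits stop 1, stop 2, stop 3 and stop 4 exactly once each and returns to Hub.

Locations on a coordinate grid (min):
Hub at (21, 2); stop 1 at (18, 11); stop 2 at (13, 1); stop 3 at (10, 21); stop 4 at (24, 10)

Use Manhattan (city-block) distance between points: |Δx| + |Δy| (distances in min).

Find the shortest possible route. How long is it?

With 4 stops there are 4!/2 = 12 distinct round trips (a route and its reverse cost the same).
Hub - stop 1 - stop 2 - stop 3 - stop 4 - Hub: 12+15+23+25+11 = 86
Hub - stop 1 - stop 2 - stop 4 - stop 3 - Hub: 12+15+20+25+30 = 102
Hub - stop 1 - stop 3 - stop 2 - stop 4 - Hub: 12+18+23+20+11 = 84
Hub - stop 1 - stop 3 - stop 4 - stop 2 - Hub: 12+18+25+20+9 = 84
Hub - stop 1 - stop 4 - stop 2 - stop 3 - Hub: 12+7+20+23+30 = 92
Hub - stop 1 - stop 4 - stop 3 - stop 2 - Hub: 12+7+25+23+9 = 76
Hub - stop 2 - stop 1 - stop 3 - stop 4 - Hub: 9+15+18+25+11 = 78
Hub - stop 2 - stop 1 - stop 4 - stop 3 - Hub: 9+15+7+25+30 = 86
Hub - stop 2 - stop 3 - stop 1 - stop 4 - Hub: 9+23+18+7+11 = 68
Hub - stop 2 - stop 4 - stop 1 - stop 3 - Hub: 9+20+7+18+30 = 84
Hub - stop 3 - stop 1 - stop 2 - stop 4 - Hub: 30+18+15+20+11 = 94
Hub - stop 3 - stop 2 - stop 1 - stop 4 - Hub: 30+23+15+7+11 = 86
The minimum is 68.
One optimal route: Hub → stop 2 → stop 3 → stop 1 → stop 4 → Hub (or its reverse).

68 min — the shortest possible round trip.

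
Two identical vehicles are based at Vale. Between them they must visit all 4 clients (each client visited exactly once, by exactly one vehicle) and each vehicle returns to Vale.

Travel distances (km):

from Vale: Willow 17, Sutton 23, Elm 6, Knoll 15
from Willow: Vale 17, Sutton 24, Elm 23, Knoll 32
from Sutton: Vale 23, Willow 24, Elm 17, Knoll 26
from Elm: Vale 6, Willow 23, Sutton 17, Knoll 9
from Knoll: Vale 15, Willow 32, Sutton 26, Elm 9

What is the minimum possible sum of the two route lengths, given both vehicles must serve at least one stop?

Try each way of splitting the stops between the two vehicles (each non-empty) and, for each split, find the best tour for each vehicle:
  {Willow} + {Sutton, Elm, Knoll}: 34 + 64 = 98
  {Sutton} + {Willow, Elm, Knoll}: 46 + 64 = 110
  {Willow, Sutton} + {Elm, Knoll}: 64 + 30 = 94
  {Elm} + {Willow, Sutton, Knoll}: 12 + 82 = 94
  {Willow, Elm} + {Sutton, Knoll}: 46 + 64 = 110
  {Sutton, Elm} + {Willow, Knoll}: 46 + 64 = 110
  … (7 splits in total)
Best: vehicle 1 Vale → Willow → Sutton → Vale = 64; vehicle 2 Vale → Elm → Knoll → Vale = 30; combined 94.

94 km — the smallest possible combined total.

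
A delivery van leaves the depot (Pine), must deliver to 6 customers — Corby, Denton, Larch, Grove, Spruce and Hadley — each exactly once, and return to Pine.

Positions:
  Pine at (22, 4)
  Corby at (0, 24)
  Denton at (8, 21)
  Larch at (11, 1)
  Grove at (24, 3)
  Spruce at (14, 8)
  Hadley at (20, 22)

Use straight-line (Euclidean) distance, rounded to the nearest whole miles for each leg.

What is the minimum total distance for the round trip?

82 miles — the shortest possible round trip.

With 6 stops there are 6!/2 = 360 distinct round trips (a route and its reverse cost the same).
Pine→Corby→Denton→Larch→Grove→Spruce→Hadley→Pine: 30+9+20+13+11+15+18 = 116
Pine→Corby→Denton→Larch→Grove→Hadley→Spruce→Pine: 30+9+20+13+19+15+9 = 115
Pine→Corby→Denton→Larch→Spruce→Grove→Hadley→Pine: 30+9+20+8+11+19+18 = 115
Pine→Corby→Denton→Larch→Spruce→Hadley→Grove→Pine: 30+9+20+8+15+19+2 = 103
Pine→Corby→Denton→Larch→Hadley→Grove→Spruce→Pine: 30+9+20+23+19+11+9 = 121
Pine→Corby→Denton→Larch→Hadley→Spruce→Grove→Pine: 30+9+20+23+15+11+2 = 110
Pine→Corby→Denton→Grove→Larch→Spruce→Hadley→Pine: 30+9+24+13+8+15+18 = 117
Pine→Corby→Denton→Grove→Larch→Hadley→Spruce→Pine: 30+9+24+13+23+15+9 = 123
… (352 more)
Pine→Larch→Spruce→Corby→Denton→Hadley→Grove→Pine: 11+8+21+9+12+19+2 = 82  ← best
The minimum is 82.
One optimal route: Pine → Larch → Spruce → Corby → Denton → Hadley → Grove → Pine (or its reverse).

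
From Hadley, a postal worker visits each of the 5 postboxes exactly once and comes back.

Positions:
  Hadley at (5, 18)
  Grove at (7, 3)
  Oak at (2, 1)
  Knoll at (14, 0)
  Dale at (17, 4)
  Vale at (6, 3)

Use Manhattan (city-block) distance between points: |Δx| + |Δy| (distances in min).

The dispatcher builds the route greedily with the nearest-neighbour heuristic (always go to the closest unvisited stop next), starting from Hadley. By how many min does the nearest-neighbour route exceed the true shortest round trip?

Excess over optimum: 2 min.

From Hadley: Vale=16, Grove=17, Oak=20, Dale=26, Knoll=27 → choose Vale (16).
From Vale: Grove=1, Oak=6, Knoll=11, Dale=12 → choose Grove (1).
From Grove: Oak=7, Knoll=10, Dale=11 → choose Oak (7).
From Oak: Knoll=13, Dale=18 → choose Knoll (13).
From Knoll: Dale=7 → choose Dale (7).
NN route Hadley → Vale → Grove → Oak → Knoll → Dale → Hadley costs 70.
Optimal: Hadley → Oak → Knoll → Dale → Grove → Vale → Hadley costs 68 (by enumerating all 60 distinct tours).
Excess = 70 − 68 = 2.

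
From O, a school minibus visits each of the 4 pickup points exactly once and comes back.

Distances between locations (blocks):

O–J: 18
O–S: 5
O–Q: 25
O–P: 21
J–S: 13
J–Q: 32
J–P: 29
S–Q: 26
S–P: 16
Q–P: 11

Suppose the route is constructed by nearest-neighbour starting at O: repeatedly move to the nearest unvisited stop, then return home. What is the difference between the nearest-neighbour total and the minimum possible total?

O: S=5, J=18, P=21, Q=25 ⇒ S
S: J=13, P=16, Q=26 ⇒ J
J: P=29, Q=32 ⇒ P
P: Q=11 ⇒ Q
NN route O → S → J → P → Q → O costs 83.
Optimal: O → J → Q → P → S → O costs 82 (by enumerating all 12 distinct tours).
Excess = 83 − 82 = 1.

Excess over optimum: 1 blocks.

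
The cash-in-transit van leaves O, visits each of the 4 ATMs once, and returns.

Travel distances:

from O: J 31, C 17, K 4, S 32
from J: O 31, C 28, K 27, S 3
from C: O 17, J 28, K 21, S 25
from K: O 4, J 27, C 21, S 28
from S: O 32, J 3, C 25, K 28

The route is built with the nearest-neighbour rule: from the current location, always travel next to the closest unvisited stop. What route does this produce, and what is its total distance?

84 along O → K → C → S → J → O.

From O: distances to unvisited — K=4, C=17, J=31, S=32. Nearest is K (4).
From K: distances to unvisited — C=21, J=27, S=28. Nearest is C (21).
From C: distances to unvisited — S=25, J=28. Nearest is S (25).
From S: distances to unvisited — J=3. Nearest is J (3).
Return J→O: 31.
Total = 4 + 21 + 25 + 3 + 31 = 84.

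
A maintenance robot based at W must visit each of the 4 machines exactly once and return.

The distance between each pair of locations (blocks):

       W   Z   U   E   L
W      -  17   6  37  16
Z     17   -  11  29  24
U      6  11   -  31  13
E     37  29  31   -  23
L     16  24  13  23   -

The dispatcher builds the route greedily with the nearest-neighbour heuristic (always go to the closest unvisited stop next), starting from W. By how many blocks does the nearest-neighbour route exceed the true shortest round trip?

From W: U=6, L=16, Z=17, E=37 → choose U (6).
From U: Z=11, L=13, E=31 → choose Z (11).
From Z: L=24, E=29 → choose L (24).
From L: E=23 → choose E (23).
NN route W → U → Z → L → E → W costs 101.
Optimal: W → U → Z → E → L → W costs 85 (by enumerating all 12 distinct tours).
Excess = 101 − 85 = 16.

16 blocks longer than the optimal tour.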